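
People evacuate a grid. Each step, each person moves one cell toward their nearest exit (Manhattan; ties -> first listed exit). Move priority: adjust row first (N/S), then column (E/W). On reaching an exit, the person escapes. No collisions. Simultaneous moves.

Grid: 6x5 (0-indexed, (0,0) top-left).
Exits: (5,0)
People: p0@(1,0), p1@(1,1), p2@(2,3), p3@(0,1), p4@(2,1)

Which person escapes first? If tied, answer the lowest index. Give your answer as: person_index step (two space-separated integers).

Step 1: p0:(1,0)->(2,0) | p1:(1,1)->(2,1) | p2:(2,3)->(3,3) | p3:(0,1)->(1,1) | p4:(2,1)->(3,1)
Step 2: p0:(2,0)->(3,0) | p1:(2,1)->(3,1) | p2:(3,3)->(4,3) | p3:(1,1)->(2,1) | p4:(3,1)->(4,1)
Step 3: p0:(3,0)->(4,0) | p1:(3,1)->(4,1) | p2:(4,3)->(5,3) | p3:(2,1)->(3,1) | p4:(4,1)->(5,1)
Step 4: p0:(4,0)->(5,0)->EXIT | p1:(4,1)->(5,1) | p2:(5,3)->(5,2) | p3:(3,1)->(4,1) | p4:(5,1)->(5,0)->EXIT
Step 5: p0:escaped | p1:(5,1)->(5,0)->EXIT | p2:(5,2)->(5,1) | p3:(4,1)->(5,1) | p4:escaped
Step 6: p0:escaped | p1:escaped | p2:(5,1)->(5,0)->EXIT | p3:(5,1)->(5,0)->EXIT | p4:escaped
Exit steps: [4, 5, 6, 6, 4]
First to escape: p0 at step 4

Answer: 0 4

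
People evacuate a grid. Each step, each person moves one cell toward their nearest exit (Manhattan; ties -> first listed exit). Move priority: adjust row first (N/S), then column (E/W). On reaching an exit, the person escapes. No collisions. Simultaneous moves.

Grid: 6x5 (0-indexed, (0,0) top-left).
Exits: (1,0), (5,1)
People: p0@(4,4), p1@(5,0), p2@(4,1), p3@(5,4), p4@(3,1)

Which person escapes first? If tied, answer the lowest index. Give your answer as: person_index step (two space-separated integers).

Answer: 1 1

Derivation:
Step 1: p0:(4,4)->(5,4) | p1:(5,0)->(5,1)->EXIT | p2:(4,1)->(5,1)->EXIT | p3:(5,4)->(5,3) | p4:(3,1)->(4,1)
Step 2: p0:(5,4)->(5,3) | p1:escaped | p2:escaped | p3:(5,3)->(5,2) | p4:(4,1)->(5,1)->EXIT
Step 3: p0:(5,3)->(5,2) | p1:escaped | p2:escaped | p3:(5,2)->(5,1)->EXIT | p4:escaped
Step 4: p0:(5,2)->(5,1)->EXIT | p1:escaped | p2:escaped | p3:escaped | p4:escaped
Exit steps: [4, 1, 1, 3, 2]
First to escape: p1 at step 1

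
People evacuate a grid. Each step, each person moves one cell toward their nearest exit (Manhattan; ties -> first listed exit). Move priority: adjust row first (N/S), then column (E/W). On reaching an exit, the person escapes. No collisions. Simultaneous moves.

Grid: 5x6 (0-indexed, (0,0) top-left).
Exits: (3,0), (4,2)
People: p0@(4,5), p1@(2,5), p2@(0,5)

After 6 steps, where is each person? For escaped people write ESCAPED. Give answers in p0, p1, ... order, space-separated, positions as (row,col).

Step 1: p0:(4,5)->(4,4) | p1:(2,5)->(3,5) | p2:(0,5)->(1,5)
Step 2: p0:(4,4)->(4,3) | p1:(3,5)->(4,5) | p2:(1,5)->(2,5)
Step 3: p0:(4,3)->(4,2)->EXIT | p1:(4,5)->(4,4) | p2:(2,5)->(3,5)
Step 4: p0:escaped | p1:(4,4)->(4,3) | p2:(3,5)->(4,5)
Step 5: p0:escaped | p1:(4,3)->(4,2)->EXIT | p2:(4,5)->(4,4)
Step 6: p0:escaped | p1:escaped | p2:(4,4)->(4,3)

ESCAPED ESCAPED (4,3)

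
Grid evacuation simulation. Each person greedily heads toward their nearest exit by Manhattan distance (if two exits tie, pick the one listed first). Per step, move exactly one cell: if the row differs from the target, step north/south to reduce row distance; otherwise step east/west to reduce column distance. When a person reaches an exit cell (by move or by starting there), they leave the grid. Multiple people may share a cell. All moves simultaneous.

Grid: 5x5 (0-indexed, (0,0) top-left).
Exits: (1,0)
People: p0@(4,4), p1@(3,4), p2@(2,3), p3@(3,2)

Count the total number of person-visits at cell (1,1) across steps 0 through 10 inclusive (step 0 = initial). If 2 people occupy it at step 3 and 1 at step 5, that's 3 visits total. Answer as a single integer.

Step 0: p0@(4,4) p1@(3,4) p2@(2,3) p3@(3,2) -> at (1,1): 0 [-], cum=0
Step 1: p0@(3,4) p1@(2,4) p2@(1,3) p3@(2,2) -> at (1,1): 0 [-], cum=0
Step 2: p0@(2,4) p1@(1,4) p2@(1,2) p3@(1,2) -> at (1,1): 0 [-], cum=0
Step 3: p0@(1,4) p1@(1,3) p2@(1,1) p3@(1,1) -> at (1,1): 2 [p2,p3], cum=2
Step 4: p0@(1,3) p1@(1,2) p2@ESC p3@ESC -> at (1,1): 0 [-], cum=2
Step 5: p0@(1,2) p1@(1,1) p2@ESC p3@ESC -> at (1,1): 1 [p1], cum=3
Step 6: p0@(1,1) p1@ESC p2@ESC p3@ESC -> at (1,1): 1 [p0], cum=4
Step 7: p0@ESC p1@ESC p2@ESC p3@ESC -> at (1,1): 0 [-], cum=4
Total visits = 4

Answer: 4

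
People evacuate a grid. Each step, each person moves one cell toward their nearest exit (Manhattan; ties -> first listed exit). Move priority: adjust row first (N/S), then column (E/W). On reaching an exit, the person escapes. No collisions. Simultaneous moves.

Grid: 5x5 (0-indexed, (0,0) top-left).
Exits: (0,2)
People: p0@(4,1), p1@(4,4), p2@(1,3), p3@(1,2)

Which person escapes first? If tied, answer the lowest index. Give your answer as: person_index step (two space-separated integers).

Step 1: p0:(4,1)->(3,1) | p1:(4,4)->(3,4) | p2:(1,3)->(0,3) | p3:(1,2)->(0,2)->EXIT
Step 2: p0:(3,1)->(2,1) | p1:(3,4)->(2,4) | p2:(0,3)->(0,2)->EXIT | p3:escaped
Step 3: p0:(2,1)->(1,1) | p1:(2,4)->(1,4) | p2:escaped | p3:escaped
Step 4: p0:(1,1)->(0,1) | p1:(1,4)->(0,4) | p2:escaped | p3:escaped
Step 5: p0:(0,1)->(0,2)->EXIT | p1:(0,4)->(0,3) | p2:escaped | p3:escaped
Step 6: p0:escaped | p1:(0,3)->(0,2)->EXIT | p2:escaped | p3:escaped
Exit steps: [5, 6, 2, 1]
First to escape: p3 at step 1

Answer: 3 1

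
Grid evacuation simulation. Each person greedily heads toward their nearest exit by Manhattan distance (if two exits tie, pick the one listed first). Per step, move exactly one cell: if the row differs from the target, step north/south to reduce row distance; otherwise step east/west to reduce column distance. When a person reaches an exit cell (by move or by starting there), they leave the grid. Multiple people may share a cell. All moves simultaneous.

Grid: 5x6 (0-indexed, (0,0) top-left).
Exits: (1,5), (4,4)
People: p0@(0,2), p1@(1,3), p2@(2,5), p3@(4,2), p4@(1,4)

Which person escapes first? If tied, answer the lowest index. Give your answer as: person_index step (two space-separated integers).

Step 1: p0:(0,2)->(1,2) | p1:(1,3)->(1,4) | p2:(2,5)->(1,5)->EXIT | p3:(4,2)->(4,3) | p4:(1,4)->(1,5)->EXIT
Step 2: p0:(1,2)->(1,3) | p1:(1,4)->(1,5)->EXIT | p2:escaped | p3:(4,3)->(4,4)->EXIT | p4:escaped
Step 3: p0:(1,3)->(1,4) | p1:escaped | p2:escaped | p3:escaped | p4:escaped
Step 4: p0:(1,4)->(1,5)->EXIT | p1:escaped | p2:escaped | p3:escaped | p4:escaped
Exit steps: [4, 2, 1, 2, 1]
First to escape: p2 at step 1

Answer: 2 1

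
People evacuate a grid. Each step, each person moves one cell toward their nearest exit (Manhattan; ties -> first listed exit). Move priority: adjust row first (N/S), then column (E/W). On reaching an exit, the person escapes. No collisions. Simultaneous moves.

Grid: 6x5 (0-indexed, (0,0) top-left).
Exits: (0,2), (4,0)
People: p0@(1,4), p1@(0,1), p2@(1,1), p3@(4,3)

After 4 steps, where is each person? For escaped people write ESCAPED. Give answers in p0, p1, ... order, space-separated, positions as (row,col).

Step 1: p0:(1,4)->(0,4) | p1:(0,1)->(0,2)->EXIT | p2:(1,1)->(0,1) | p3:(4,3)->(4,2)
Step 2: p0:(0,4)->(0,3) | p1:escaped | p2:(0,1)->(0,2)->EXIT | p3:(4,2)->(4,1)
Step 3: p0:(0,3)->(0,2)->EXIT | p1:escaped | p2:escaped | p3:(4,1)->(4,0)->EXIT

ESCAPED ESCAPED ESCAPED ESCAPED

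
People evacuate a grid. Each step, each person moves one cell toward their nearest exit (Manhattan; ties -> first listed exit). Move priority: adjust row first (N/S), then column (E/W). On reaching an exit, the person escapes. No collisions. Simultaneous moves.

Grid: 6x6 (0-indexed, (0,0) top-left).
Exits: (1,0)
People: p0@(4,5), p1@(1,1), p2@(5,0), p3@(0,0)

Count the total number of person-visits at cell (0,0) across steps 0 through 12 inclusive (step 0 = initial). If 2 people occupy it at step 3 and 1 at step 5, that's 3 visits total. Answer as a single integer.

Step 0: p0@(4,5) p1@(1,1) p2@(5,0) p3@(0,0) -> at (0,0): 1 [p3], cum=1
Step 1: p0@(3,5) p1@ESC p2@(4,0) p3@ESC -> at (0,0): 0 [-], cum=1
Step 2: p0@(2,5) p1@ESC p2@(3,0) p3@ESC -> at (0,0): 0 [-], cum=1
Step 3: p0@(1,5) p1@ESC p2@(2,0) p3@ESC -> at (0,0): 0 [-], cum=1
Step 4: p0@(1,4) p1@ESC p2@ESC p3@ESC -> at (0,0): 0 [-], cum=1
Step 5: p0@(1,3) p1@ESC p2@ESC p3@ESC -> at (0,0): 0 [-], cum=1
Step 6: p0@(1,2) p1@ESC p2@ESC p3@ESC -> at (0,0): 0 [-], cum=1
Step 7: p0@(1,1) p1@ESC p2@ESC p3@ESC -> at (0,0): 0 [-], cum=1
Step 8: p0@ESC p1@ESC p2@ESC p3@ESC -> at (0,0): 0 [-], cum=1
Total visits = 1

Answer: 1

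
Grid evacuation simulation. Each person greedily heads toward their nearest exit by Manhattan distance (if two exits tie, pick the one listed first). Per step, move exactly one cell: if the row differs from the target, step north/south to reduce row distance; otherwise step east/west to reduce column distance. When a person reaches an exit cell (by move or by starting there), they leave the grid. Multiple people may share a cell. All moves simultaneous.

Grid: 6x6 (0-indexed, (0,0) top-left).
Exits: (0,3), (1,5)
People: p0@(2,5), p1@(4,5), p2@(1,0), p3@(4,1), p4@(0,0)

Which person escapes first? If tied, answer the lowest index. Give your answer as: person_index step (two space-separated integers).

Answer: 0 1

Derivation:
Step 1: p0:(2,5)->(1,5)->EXIT | p1:(4,5)->(3,5) | p2:(1,0)->(0,0) | p3:(4,1)->(3,1) | p4:(0,0)->(0,1)
Step 2: p0:escaped | p1:(3,5)->(2,5) | p2:(0,0)->(0,1) | p3:(3,1)->(2,1) | p4:(0,1)->(0,2)
Step 3: p0:escaped | p1:(2,5)->(1,5)->EXIT | p2:(0,1)->(0,2) | p3:(2,1)->(1,1) | p4:(0,2)->(0,3)->EXIT
Step 4: p0:escaped | p1:escaped | p2:(0,2)->(0,3)->EXIT | p3:(1,1)->(0,1) | p4:escaped
Step 5: p0:escaped | p1:escaped | p2:escaped | p3:(0,1)->(0,2) | p4:escaped
Step 6: p0:escaped | p1:escaped | p2:escaped | p3:(0,2)->(0,3)->EXIT | p4:escaped
Exit steps: [1, 3, 4, 6, 3]
First to escape: p0 at step 1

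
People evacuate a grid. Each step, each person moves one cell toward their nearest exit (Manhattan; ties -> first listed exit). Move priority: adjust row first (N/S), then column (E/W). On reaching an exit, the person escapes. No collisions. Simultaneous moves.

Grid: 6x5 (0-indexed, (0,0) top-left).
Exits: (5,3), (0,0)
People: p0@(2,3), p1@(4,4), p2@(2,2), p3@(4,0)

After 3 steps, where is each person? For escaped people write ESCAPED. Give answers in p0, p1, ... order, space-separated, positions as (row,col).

Step 1: p0:(2,3)->(3,3) | p1:(4,4)->(5,4) | p2:(2,2)->(3,2) | p3:(4,0)->(5,0)
Step 2: p0:(3,3)->(4,3) | p1:(5,4)->(5,3)->EXIT | p2:(3,2)->(4,2) | p3:(5,0)->(5,1)
Step 3: p0:(4,3)->(5,3)->EXIT | p1:escaped | p2:(4,2)->(5,2) | p3:(5,1)->(5,2)

ESCAPED ESCAPED (5,2) (5,2)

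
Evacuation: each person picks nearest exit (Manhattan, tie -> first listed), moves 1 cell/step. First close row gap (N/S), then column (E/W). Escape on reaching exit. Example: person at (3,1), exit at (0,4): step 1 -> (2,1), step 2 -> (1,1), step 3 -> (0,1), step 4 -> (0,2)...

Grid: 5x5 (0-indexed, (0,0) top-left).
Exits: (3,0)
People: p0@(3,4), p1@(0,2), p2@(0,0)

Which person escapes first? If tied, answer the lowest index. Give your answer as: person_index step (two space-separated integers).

Step 1: p0:(3,4)->(3,3) | p1:(0,2)->(1,2) | p2:(0,0)->(1,0)
Step 2: p0:(3,3)->(3,2) | p1:(1,2)->(2,2) | p2:(1,0)->(2,0)
Step 3: p0:(3,2)->(3,1) | p1:(2,2)->(3,2) | p2:(2,0)->(3,0)->EXIT
Step 4: p0:(3,1)->(3,0)->EXIT | p1:(3,2)->(3,1) | p2:escaped
Step 5: p0:escaped | p1:(3,1)->(3,0)->EXIT | p2:escaped
Exit steps: [4, 5, 3]
First to escape: p2 at step 3

Answer: 2 3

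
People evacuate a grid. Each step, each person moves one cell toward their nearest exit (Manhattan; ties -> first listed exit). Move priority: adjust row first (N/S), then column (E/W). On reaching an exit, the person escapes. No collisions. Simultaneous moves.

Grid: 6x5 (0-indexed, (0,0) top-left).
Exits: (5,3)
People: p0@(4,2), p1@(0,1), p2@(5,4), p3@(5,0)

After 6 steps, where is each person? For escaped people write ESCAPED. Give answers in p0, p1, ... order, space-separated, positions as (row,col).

Step 1: p0:(4,2)->(5,2) | p1:(0,1)->(1,1) | p2:(5,4)->(5,3)->EXIT | p3:(5,0)->(5,1)
Step 2: p0:(5,2)->(5,3)->EXIT | p1:(1,1)->(2,1) | p2:escaped | p3:(5,1)->(5,2)
Step 3: p0:escaped | p1:(2,1)->(3,1) | p2:escaped | p3:(5,2)->(5,3)->EXIT
Step 4: p0:escaped | p1:(3,1)->(4,1) | p2:escaped | p3:escaped
Step 5: p0:escaped | p1:(4,1)->(5,1) | p2:escaped | p3:escaped
Step 6: p0:escaped | p1:(5,1)->(5,2) | p2:escaped | p3:escaped

ESCAPED (5,2) ESCAPED ESCAPED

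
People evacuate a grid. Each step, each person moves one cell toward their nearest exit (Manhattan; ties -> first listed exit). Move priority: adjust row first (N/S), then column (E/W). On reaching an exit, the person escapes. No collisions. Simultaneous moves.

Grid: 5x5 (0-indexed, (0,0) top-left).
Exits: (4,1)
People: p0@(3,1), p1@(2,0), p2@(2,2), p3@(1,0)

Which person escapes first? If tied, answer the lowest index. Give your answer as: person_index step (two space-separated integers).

Answer: 0 1

Derivation:
Step 1: p0:(3,1)->(4,1)->EXIT | p1:(2,0)->(3,0) | p2:(2,2)->(3,2) | p3:(1,0)->(2,0)
Step 2: p0:escaped | p1:(3,0)->(4,0) | p2:(3,2)->(4,2) | p3:(2,0)->(3,0)
Step 3: p0:escaped | p1:(4,0)->(4,1)->EXIT | p2:(4,2)->(4,1)->EXIT | p3:(3,0)->(4,0)
Step 4: p0:escaped | p1:escaped | p2:escaped | p3:(4,0)->(4,1)->EXIT
Exit steps: [1, 3, 3, 4]
First to escape: p0 at step 1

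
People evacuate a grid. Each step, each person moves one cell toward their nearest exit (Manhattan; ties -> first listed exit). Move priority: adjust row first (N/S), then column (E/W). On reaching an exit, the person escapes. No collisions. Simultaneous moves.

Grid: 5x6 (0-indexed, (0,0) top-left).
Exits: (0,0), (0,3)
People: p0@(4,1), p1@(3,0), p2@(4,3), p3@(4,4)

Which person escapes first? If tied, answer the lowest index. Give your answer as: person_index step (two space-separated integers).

Step 1: p0:(4,1)->(3,1) | p1:(3,0)->(2,0) | p2:(4,3)->(3,3) | p3:(4,4)->(3,4)
Step 2: p0:(3,1)->(2,1) | p1:(2,0)->(1,0) | p2:(3,3)->(2,3) | p3:(3,4)->(2,4)
Step 3: p0:(2,1)->(1,1) | p1:(1,0)->(0,0)->EXIT | p2:(2,3)->(1,3) | p3:(2,4)->(1,4)
Step 4: p0:(1,1)->(0,1) | p1:escaped | p2:(1,3)->(0,3)->EXIT | p3:(1,4)->(0,4)
Step 5: p0:(0,1)->(0,0)->EXIT | p1:escaped | p2:escaped | p3:(0,4)->(0,3)->EXIT
Exit steps: [5, 3, 4, 5]
First to escape: p1 at step 3

Answer: 1 3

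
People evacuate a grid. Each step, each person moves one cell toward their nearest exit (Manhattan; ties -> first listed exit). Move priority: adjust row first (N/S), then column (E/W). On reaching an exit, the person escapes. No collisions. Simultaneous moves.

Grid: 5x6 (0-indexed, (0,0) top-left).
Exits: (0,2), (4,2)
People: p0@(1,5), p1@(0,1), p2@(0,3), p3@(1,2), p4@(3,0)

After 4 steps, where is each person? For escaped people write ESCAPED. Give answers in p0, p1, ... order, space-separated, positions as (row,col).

Step 1: p0:(1,5)->(0,5) | p1:(0,1)->(0,2)->EXIT | p2:(0,3)->(0,2)->EXIT | p3:(1,2)->(0,2)->EXIT | p4:(3,0)->(4,0)
Step 2: p0:(0,5)->(0,4) | p1:escaped | p2:escaped | p3:escaped | p4:(4,0)->(4,1)
Step 3: p0:(0,4)->(0,3) | p1:escaped | p2:escaped | p3:escaped | p4:(4,1)->(4,2)->EXIT
Step 4: p0:(0,3)->(0,2)->EXIT | p1:escaped | p2:escaped | p3:escaped | p4:escaped

ESCAPED ESCAPED ESCAPED ESCAPED ESCAPED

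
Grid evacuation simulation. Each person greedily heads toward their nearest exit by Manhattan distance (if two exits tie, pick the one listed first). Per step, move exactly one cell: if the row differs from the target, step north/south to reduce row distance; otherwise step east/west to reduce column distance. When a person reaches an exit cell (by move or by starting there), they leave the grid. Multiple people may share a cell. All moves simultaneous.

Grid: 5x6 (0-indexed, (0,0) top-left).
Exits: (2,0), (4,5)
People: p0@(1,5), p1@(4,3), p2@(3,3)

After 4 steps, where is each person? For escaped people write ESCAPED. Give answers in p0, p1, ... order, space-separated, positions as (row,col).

Step 1: p0:(1,5)->(2,5) | p1:(4,3)->(4,4) | p2:(3,3)->(4,3)
Step 2: p0:(2,5)->(3,5) | p1:(4,4)->(4,5)->EXIT | p2:(4,3)->(4,4)
Step 3: p0:(3,5)->(4,5)->EXIT | p1:escaped | p2:(4,4)->(4,5)->EXIT

ESCAPED ESCAPED ESCAPED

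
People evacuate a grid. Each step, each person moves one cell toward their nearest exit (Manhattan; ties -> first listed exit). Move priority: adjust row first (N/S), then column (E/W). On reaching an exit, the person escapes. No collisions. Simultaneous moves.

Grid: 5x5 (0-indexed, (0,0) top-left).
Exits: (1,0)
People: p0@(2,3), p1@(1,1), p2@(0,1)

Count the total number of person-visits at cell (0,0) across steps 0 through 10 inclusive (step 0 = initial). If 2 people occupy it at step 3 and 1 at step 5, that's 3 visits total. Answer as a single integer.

Step 0: p0@(2,3) p1@(1,1) p2@(0,1) -> at (0,0): 0 [-], cum=0
Step 1: p0@(1,3) p1@ESC p2@(1,1) -> at (0,0): 0 [-], cum=0
Step 2: p0@(1,2) p1@ESC p2@ESC -> at (0,0): 0 [-], cum=0
Step 3: p0@(1,1) p1@ESC p2@ESC -> at (0,0): 0 [-], cum=0
Step 4: p0@ESC p1@ESC p2@ESC -> at (0,0): 0 [-], cum=0
Total visits = 0

Answer: 0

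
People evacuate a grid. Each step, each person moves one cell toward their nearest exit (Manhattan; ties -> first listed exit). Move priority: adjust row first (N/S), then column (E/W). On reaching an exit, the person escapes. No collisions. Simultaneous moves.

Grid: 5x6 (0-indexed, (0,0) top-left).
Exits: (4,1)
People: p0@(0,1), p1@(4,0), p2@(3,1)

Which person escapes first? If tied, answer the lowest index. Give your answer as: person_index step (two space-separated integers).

Step 1: p0:(0,1)->(1,1) | p1:(4,0)->(4,1)->EXIT | p2:(3,1)->(4,1)->EXIT
Step 2: p0:(1,1)->(2,1) | p1:escaped | p2:escaped
Step 3: p0:(2,1)->(3,1) | p1:escaped | p2:escaped
Step 4: p0:(3,1)->(4,1)->EXIT | p1:escaped | p2:escaped
Exit steps: [4, 1, 1]
First to escape: p1 at step 1

Answer: 1 1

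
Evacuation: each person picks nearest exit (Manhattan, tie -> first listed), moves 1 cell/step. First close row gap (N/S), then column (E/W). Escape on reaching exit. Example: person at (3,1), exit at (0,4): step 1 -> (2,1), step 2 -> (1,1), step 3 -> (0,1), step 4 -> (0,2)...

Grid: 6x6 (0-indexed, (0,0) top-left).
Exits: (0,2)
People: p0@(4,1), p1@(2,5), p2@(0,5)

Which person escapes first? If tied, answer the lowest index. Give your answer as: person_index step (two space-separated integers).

Answer: 2 3

Derivation:
Step 1: p0:(4,1)->(3,1) | p1:(2,5)->(1,5) | p2:(0,5)->(0,4)
Step 2: p0:(3,1)->(2,1) | p1:(1,5)->(0,5) | p2:(0,4)->(0,3)
Step 3: p0:(2,1)->(1,1) | p1:(0,5)->(0,4) | p2:(0,3)->(0,2)->EXIT
Step 4: p0:(1,1)->(0,1) | p1:(0,4)->(0,3) | p2:escaped
Step 5: p0:(0,1)->(0,2)->EXIT | p1:(0,3)->(0,2)->EXIT | p2:escaped
Exit steps: [5, 5, 3]
First to escape: p2 at step 3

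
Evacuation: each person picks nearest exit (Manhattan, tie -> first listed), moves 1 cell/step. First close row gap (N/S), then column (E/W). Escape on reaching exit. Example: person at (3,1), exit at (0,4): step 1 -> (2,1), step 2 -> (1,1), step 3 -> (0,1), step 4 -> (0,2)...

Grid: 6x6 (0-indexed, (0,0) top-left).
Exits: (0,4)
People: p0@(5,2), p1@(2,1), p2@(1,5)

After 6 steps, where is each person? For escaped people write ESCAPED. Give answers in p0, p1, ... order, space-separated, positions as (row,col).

Step 1: p0:(5,2)->(4,2) | p1:(2,1)->(1,1) | p2:(1,5)->(0,5)
Step 2: p0:(4,2)->(3,2) | p1:(1,1)->(0,1) | p2:(0,5)->(0,4)->EXIT
Step 3: p0:(3,2)->(2,2) | p1:(0,1)->(0,2) | p2:escaped
Step 4: p0:(2,2)->(1,2) | p1:(0,2)->(0,3) | p2:escaped
Step 5: p0:(1,2)->(0,2) | p1:(0,3)->(0,4)->EXIT | p2:escaped
Step 6: p0:(0,2)->(0,3) | p1:escaped | p2:escaped

(0,3) ESCAPED ESCAPED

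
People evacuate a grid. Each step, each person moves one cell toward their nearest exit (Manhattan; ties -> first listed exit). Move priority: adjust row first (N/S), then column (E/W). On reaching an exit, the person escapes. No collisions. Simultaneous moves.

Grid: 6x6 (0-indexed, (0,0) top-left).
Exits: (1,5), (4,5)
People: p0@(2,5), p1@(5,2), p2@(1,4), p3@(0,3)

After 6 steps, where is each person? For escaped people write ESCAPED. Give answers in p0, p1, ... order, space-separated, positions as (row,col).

Step 1: p0:(2,5)->(1,5)->EXIT | p1:(5,2)->(4,2) | p2:(1,4)->(1,5)->EXIT | p3:(0,3)->(1,3)
Step 2: p0:escaped | p1:(4,2)->(4,3) | p2:escaped | p3:(1,3)->(1,4)
Step 3: p0:escaped | p1:(4,3)->(4,4) | p2:escaped | p3:(1,4)->(1,5)->EXIT
Step 4: p0:escaped | p1:(4,4)->(4,5)->EXIT | p2:escaped | p3:escaped

ESCAPED ESCAPED ESCAPED ESCAPED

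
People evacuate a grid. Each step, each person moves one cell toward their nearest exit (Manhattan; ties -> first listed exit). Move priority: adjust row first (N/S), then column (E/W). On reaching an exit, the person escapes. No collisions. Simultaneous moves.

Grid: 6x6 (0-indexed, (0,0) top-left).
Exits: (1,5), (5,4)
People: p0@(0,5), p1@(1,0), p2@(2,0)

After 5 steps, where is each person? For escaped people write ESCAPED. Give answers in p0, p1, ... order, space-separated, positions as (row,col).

Step 1: p0:(0,5)->(1,5)->EXIT | p1:(1,0)->(1,1) | p2:(2,0)->(1,0)
Step 2: p0:escaped | p1:(1,1)->(1,2) | p2:(1,0)->(1,1)
Step 3: p0:escaped | p1:(1,2)->(1,3) | p2:(1,1)->(1,2)
Step 4: p0:escaped | p1:(1,3)->(1,4) | p2:(1,2)->(1,3)
Step 5: p0:escaped | p1:(1,4)->(1,5)->EXIT | p2:(1,3)->(1,4)

ESCAPED ESCAPED (1,4)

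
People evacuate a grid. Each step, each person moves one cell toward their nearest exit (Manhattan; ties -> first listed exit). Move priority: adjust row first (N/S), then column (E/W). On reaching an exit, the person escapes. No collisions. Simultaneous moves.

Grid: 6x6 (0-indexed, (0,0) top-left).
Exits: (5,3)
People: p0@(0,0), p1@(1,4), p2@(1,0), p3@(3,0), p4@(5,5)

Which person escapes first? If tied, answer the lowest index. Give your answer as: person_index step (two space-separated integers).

Step 1: p0:(0,0)->(1,0) | p1:(1,4)->(2,4) | p2:(1,0)->(2,0) | p3:(3,0)->(4,0) | p4:(5,5)->(5,4)
Step 2: p0:(1,0)->(2,0) | p1:(2,4)->(3,4) | p2:(2,0)->(3,0) | p3:(4,0)->(5,0) | p4:(5,4)->(5,3)->EXIT
Step 3: p0:(2,0)->(3,0) | p1:(3,4)->(4,4) | p2:(3,0)->(4,0) | p3:(5,0)->(5,1) | p4:escaped
Step 4: p0:(3,0)->(4,0) | p1:(4,4)->(5,4) | p2:(4,0)->(5,0) | p3:(5,1)->(5,2) | p4:escaped
Step 5: p0:(4,0)->(5,0) | p1:(5,4)->(5,3)->EXIT | p2:(5,0)->(5,1) | p3:(5,2)->(5,3)->EXIT | p4:escaped
Step 6: p0:(5,0)->(5,1) | p1:escaped | p2:(5,1)->(5,2) | p3:escaped | p4:escaped
Step 7: p0:(5,1)->(5,2) | p1:escaped | p2:(5,2)->(5,3)->EXIT | p3:escaped | p4:escaped
Step 8: p0:(5,2)->(5,3)->EXIT | p1:escaped | p2:escaped | p3:escaped | p4:escaped
Exit steps: [8, 5, 7, 5, 2]
First to escape: p4 at step 2

Answer: 4 2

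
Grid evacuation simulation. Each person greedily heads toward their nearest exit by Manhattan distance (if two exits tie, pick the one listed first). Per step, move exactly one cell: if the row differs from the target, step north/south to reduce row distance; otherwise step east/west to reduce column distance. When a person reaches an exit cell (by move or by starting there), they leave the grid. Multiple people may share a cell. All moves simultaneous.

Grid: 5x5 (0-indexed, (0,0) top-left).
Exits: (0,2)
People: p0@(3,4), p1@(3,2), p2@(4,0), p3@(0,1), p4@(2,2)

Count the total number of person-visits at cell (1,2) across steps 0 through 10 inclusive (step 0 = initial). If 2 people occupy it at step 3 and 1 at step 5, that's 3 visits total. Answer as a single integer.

Answer: 2

Derivation:
Step 0: p0@(3,4) p1@(3,2) p2@(4,0) p3@(0,1) p4@(2,2) -> at (1,2): 0 [-], cum=0
Step 1: p0@(2,4) p1@(2,2) p2@(3,0) p3@ESC p4@(1,2) -> at (1,2): 1 [p4], cum=1
Step 2: p0@(1,4) p1@(1,2) p2@(2,0) p3@ESC p4@ESC -> at (1,2): 1 [p1], cum=2
Step 3: p0@(0,4) p1@ESC p2@(1,0) p3@ESC p4@ESC -> at (1,2): 0 [-], cum=2
Step 4: p0@(0,3) p1@ESC p2@(0,0) p3@ESC p4@ESC -> at (1,2): 0 [-], cum=2
Step 5: p0@ESC p1@ESC p2@(0,1) p3@ESC p4@ESC -> at (1,2): 0 [-], cum=2
Step 6: p0@ESC p1@ESC p2@ESC p3@ESC p4@ESC -> at (1,2): 0 [-], cum=2
Total visits = 2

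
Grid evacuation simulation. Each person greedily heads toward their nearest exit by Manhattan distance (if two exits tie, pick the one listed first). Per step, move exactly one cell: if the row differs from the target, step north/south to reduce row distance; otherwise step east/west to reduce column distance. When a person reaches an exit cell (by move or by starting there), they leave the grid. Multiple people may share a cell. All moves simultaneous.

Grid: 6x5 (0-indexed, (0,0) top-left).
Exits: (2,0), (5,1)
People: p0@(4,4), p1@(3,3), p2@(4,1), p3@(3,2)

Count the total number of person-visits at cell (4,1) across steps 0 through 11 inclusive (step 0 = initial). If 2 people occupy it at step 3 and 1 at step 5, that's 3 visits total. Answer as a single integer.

Step 0: p0@(4,4) p1@(3,3) p2@(4,1) p3@(3,2) -> at (4,1): 1 [p2], cum=1
Step 1: p0@(5,4) p1@(2,3) p2@ESC p3@(2,2) -> at (4,1): 0 [-], cum=1
Step 2: p0@(5,3) p1@(2,2) p2@ESC p3@(2,1) -> at (4,1): 0 [-], cum=1
Step 3: p0@(5,2) p1@(2,1) p2@ESC p3@ESC -> at (4,1): 0 [-], cum=1
Step 4: p0@ESC p1@ESC p2@ESC p3@ESC -> at (4,1): 0 [-], cum=1
Total visits = 1

Answer: 1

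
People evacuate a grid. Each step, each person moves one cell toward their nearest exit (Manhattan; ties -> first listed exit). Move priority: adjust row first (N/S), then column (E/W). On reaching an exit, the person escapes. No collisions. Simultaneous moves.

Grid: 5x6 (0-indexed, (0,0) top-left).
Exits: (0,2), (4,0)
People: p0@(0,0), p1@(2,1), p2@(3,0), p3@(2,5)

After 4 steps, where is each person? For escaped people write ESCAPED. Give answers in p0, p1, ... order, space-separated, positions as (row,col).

Step 1: p0:(0,0)->(0,1) | p1:(2,1)->(1,1) | p2:(3,0)->(4,0)->EXIT | p3:(2,5)->(1,5)
Step 2: p0:(0,1)->(0,2)->EXIT | p1:(1,1)->(0,1) | p2:escaped | p3:(1,5)->(0,5)
Step 3: p0:escaped | p1:(0,1)->(0,2)->EXIT | p2:escaped | p3:(0,5)->(0,4)
Step 4: p0:escaped | p1:escaped | p2:escaped | p3:(0,4)->(0,3)

ESCAPED ESCAPED ESCAPED (0,3)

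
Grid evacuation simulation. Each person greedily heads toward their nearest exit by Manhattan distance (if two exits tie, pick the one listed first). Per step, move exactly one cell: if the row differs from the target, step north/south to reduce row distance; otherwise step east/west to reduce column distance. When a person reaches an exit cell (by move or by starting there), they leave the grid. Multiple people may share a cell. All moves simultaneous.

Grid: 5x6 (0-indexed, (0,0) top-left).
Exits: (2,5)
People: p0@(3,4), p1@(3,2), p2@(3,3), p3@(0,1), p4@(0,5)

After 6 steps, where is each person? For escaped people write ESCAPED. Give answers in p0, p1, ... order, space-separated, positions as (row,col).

Step 1: p0:(3,4)->(2,4) | p1:(3,2)->(2,2) | p2:(3,3)->(2,3) | p3:(0,1)->(1,1) | p4:(0,5)->(1,5)
Step 2: p0:(2,4)->(2,5)->EXIT | p1:(2,2)->(2,3) | p2:(2,3)->(2,4) | p3:(1,1)->(2,1) | p4:(1,5)->(2,5)->EXIT
Step 3: p0:escaped | p1:(2,3)->(2,4) | p2:(2,4)->(2,5)->EXIT | p3:(2,1)->(2,2) | p4:escaped
Step 4: p0:escaped | p1:(2,4)->(2,5)->EXIT | p2:escaped | p3:(2,2)->(2,3) | p4:escaped
Step 5: p0:escaped | p1:escaped | p2:escaped | p3:(2,3)->(2,4) | p4:escaped
Step 6: p0:escaped | p1:escaped | p2:escaped | p3:(2,4)->(2,5)->EXIT | p4:escaped

ESCAPED ESCAPED ESCAPED ESCAPED ESCAPED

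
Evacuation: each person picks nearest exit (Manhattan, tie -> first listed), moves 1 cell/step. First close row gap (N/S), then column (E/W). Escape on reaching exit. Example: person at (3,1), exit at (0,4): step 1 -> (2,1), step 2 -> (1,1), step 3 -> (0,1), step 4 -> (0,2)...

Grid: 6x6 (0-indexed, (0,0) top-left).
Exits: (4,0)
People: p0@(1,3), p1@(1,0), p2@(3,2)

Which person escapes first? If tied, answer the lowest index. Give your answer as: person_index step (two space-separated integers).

Step 1: p0:(1,3)->(2,3) | p1:(1,0)->(2,0) | p2:(3,2)->(4,2)
Step 2: p0:(2,3)->(3,3) | p1:(2,0)->(3,0) | p2:(4,2)->(4,1)
Step 3: p0:(3,3)->(4,3) | p1:(3,0)->(4,0)->EXIT | p2:(4,1)->(4,0)->EXIT
Step 4: p0:(4,3)->(4,2) | p1:escaped | p2:escaped
Step 5: p0:(4,2)->(4,1) | p1:escaped | p2:escaped
Step 6: p0:(4,1)->(4,0)->EXIT | p1:escaped | p2:escaped
Exit steps: [6, 3, 3]
First to escape: p1 at step 3

Answer: 1 3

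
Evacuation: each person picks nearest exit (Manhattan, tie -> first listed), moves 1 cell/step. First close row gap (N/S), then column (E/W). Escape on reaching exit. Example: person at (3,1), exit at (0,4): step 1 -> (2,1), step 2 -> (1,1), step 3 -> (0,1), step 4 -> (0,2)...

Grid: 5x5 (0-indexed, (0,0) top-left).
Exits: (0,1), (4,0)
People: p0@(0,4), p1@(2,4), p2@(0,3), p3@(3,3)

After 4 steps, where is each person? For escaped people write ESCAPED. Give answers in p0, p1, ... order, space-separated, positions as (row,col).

Step 1: p0:(0,4)->(0,3) | p1:(2,4)->(1,4) | p2:(0,3)->(0,2) | p3:(3,3)->(4,3)
Step 2: p0:(0,3)->(0,2) | p1:(1,4)->(0,4) | p2:(0,2)->(0,1)->EXIT | p3:(4,3)->(4,2)
Step 3: p0:(0,2)->(0,1)->EXIT | p1:(0,4)->(0,3) | p2:escaped | p3:(4,2)->(4,1)
Step 4: p0:escaped | p1:(0,3)->(0,2) | p2:escaped | p3:(4,1)->(4,0)->EXIT

ESCAPED (0,2) ESCAPED ESCAPED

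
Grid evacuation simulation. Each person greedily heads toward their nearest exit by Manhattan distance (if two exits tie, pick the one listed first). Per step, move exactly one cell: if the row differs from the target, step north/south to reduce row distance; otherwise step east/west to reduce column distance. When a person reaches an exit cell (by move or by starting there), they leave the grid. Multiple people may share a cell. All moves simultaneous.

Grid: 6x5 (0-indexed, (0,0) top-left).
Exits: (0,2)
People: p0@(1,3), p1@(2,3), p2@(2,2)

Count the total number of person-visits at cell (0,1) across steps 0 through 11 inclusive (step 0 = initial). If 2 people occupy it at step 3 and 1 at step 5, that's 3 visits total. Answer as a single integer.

Answer: 0

Derivation:
Step 0: p0@(1,3) p1@(2,3) p2@(2,2) -> at (0,1): 0 [-], cum=0
Step 1: p0@(0,3) p1@(1,3) p2@(1,2) -> at (0,1): 0 [-], cum=0
Step 2: p0@ESC p1@(0,3) p2@ESC -> at (0,1): 0 [-], cum=0
Step 3: p0@ESC p1@ESC p2@ESC -> at (0,1): 0 [-], cum=0
Total visits = 0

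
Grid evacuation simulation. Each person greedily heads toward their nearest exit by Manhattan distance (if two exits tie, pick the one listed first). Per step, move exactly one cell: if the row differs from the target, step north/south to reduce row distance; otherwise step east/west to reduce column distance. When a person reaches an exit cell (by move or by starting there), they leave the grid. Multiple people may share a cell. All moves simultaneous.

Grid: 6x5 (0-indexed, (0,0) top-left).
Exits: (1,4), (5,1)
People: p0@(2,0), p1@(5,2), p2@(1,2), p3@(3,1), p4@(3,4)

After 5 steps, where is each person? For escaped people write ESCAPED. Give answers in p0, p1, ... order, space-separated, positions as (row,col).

Step 1: p0:(2,0)->(3,0) | p1:(5,2)->(5,1)->EXIT | p2:(1,2)->(1,3) | p3:(3,1)->(4,1) | p4:(3,4)->(2,4)
Step 2: p0:(3,0)->(4,0) | p1:escaped | p2:(1,3)->(1,4)->EXIT | p3:(4,1)->(5,1)->EXIT | p4:(2,4)->(1,4)->EXIT
Step 3: p0:(4,0)->(5,0) | p1:escaped | p2:escaped | p3:escaped | p4:escaped
Step 4: p0:(5,0)->(5,1)->EXIT | p1:escaped | p2:escaped | p3:escaped | p4:escaped

ESCAPED ESCAPED ESCAPED ESCAPED ESCAPED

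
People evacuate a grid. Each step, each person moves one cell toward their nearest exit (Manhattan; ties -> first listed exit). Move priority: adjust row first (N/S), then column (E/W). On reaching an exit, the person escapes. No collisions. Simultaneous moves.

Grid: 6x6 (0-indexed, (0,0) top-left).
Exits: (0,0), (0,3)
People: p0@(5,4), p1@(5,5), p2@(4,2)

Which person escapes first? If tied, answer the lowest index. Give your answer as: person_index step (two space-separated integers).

Answer: 2 5

Derivation:
Step 1: p0:(5,4)->(4,4) | p1:(5,5)->(4,5) | p2:(4,2)->(3,2)
Step 2: p0:(4,4)->(3,4) | p1:(4,5)->(3,5) | p2:(3,2)->(2,2)
Step 3: p0:(3,4)->(2,4) | p1:(3,5)->(2,5) | p2:(2,2)->(1,2)
Step 4: p0:(2,4)->(1,4) | p1:(2,5)->(1,5) | p2:(1,2)->(0,2)
Step 5: p0:(1,4)->(0,4) | p1:(1,5)->(0,5) | p2:(0,2)->(0,3)->EXIT
Step 6: p0:(0,4)->(0,3)->EXIT | p1:(0,5)->(0,4) | p2:escaped
Step 7: p0:escaped | p1:(0,4)->(0,3)->EXIT | p2:escaped
Exit steps: [6, 7, 5]
First to escape: p2 at step 5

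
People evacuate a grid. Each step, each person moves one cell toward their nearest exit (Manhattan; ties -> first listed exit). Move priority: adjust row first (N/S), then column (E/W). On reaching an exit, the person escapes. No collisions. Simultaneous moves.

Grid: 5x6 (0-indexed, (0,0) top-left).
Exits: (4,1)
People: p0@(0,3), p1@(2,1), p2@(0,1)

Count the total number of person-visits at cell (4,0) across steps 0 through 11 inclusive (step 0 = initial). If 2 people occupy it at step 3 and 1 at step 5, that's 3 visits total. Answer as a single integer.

Answer: 0

Derivation:
Step 0: p0@(0,3) p1@(2,1) p2@(0,1) -> at (4,0): 0 [-], cum=0
Step 1: p0@(1,3) p1@(3,1) p2@(1,1) -> at (4,0): 0 [-], cum=0
Step 2: p0@(2,3) p1@ESC p2@(2,1) -> at (4,0): 0 [-], cum=0
Step 3: p0@(3,3) p1@ESC p2@(3,1) -> at (4,0): 0 [-], cum=0
Step 4: p0@(4,3) p1@ESC p2@ESC -> at (4,0): 0 [-], cum=0
Step 5: p0@(4,2) p1@ESC p2@ESC -> at (4,0): 0 [-], cum=0
Step 6: p0@ESC p1@ESC p2@ESC -> at (4,0): 0 [-], cum=0
Total visits = 0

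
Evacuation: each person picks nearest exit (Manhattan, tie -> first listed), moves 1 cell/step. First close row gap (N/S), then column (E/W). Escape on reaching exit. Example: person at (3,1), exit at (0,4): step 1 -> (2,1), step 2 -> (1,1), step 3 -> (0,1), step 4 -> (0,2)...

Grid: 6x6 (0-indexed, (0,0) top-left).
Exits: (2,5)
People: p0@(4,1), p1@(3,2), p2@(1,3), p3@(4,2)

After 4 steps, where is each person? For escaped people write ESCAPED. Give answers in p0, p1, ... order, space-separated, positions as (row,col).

Step 1: p0:(4,1)->(3,1) | p1:(3,2)->(2,2) | p2:(1,3)->(2,3) | p3:(4,2)->(3,2)
Step 2: p0:(3,1)->(2,1) | p1:(2,2)->(2,3) | p2:(2,3)->(2,4) | p3:(3,2)->(2,2)
Step 3: p0:(2,1)->(2,2) | p1:(2,3)->(2,4) | p2:(2,4)->(2,5)->EXIT | p3:(2,2)->(2,3)
Step 4: p0:(2,2)->(2,3) | p1:(2,4)->(2,5)->EXIT | p2:escaped | p3:(2,3)->(2,4)

(2,3) ESCAPED ESCAPED (2,4)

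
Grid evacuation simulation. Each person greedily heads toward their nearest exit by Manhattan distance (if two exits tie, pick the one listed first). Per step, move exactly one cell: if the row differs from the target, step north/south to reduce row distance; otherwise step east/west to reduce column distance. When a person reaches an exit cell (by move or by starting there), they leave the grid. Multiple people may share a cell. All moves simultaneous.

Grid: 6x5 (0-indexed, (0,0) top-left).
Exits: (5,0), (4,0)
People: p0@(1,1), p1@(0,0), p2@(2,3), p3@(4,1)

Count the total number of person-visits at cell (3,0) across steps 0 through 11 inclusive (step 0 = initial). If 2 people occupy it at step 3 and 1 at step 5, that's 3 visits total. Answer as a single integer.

Step 0: p0@(1,1) p1@(0,0) p2@(2,3) p3@(4,1) -> at (3,0): 0 [-], cum=0
Step 1: p0@(2,1) p1@(1,0) p2@(3,3) p3@ESC -> at (3,0): 0 [-], cum=0
Step 2: p0@(3,1) p1@(2,0) p2@(4,3) p3@ESC -> at (3,0): 0 [-], cum=0
Step 3: p0@(4,1) p1@(3,0) p2@(4,2) p3@ESC -> at (3,0): 1 [p1], cum=1
Step 4: p0@ESC p1@ESC p2@(4,1) p3@ESC -> at (3,0): 0 [-], cum=1
Step 5: p0@ESC p1@ESC p2@ESC p3@ESC -> at (3,0): 0 [-], cum=1
Total visits = 1

Answer: 1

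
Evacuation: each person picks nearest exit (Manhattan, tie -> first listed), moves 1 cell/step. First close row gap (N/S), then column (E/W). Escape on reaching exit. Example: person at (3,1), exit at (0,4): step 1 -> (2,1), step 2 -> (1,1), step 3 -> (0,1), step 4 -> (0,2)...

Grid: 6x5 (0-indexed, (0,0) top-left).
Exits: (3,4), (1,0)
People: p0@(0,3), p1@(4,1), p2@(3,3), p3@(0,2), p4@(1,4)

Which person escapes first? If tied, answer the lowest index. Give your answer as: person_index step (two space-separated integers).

Step 1: p0:(0,3)->(1,3) | p1:(4,1)->(3,1) | p2:(3,3)->(3,4)->EXIT | p3:(0,2)->(1,2) | p4:(1,4)->(2,4)
Step 2: p0:(1,3)->(2,3) | p1:(3,1)->(3,2) | p2:escaped | p3:(1,2)->(1,1) | p4:(2,4)->(3,4)->EXIT
Step 3: p0:(2,3)->(3,3) | p1:(3,2)->(3,3) | p2:escaped | p3:(1,1)->(1,0)->EXIT | p4:escaped
Step 4: p0:(3,3)->(3,4)->EXIT | p1:(3,3)->(3,4)->EXIT | p2:escaped | p3:escaped | p4:escaped
Exit steps: [4, 4, 1, 3, 2]
First to escape: p2 at step 1

Answer: 2 1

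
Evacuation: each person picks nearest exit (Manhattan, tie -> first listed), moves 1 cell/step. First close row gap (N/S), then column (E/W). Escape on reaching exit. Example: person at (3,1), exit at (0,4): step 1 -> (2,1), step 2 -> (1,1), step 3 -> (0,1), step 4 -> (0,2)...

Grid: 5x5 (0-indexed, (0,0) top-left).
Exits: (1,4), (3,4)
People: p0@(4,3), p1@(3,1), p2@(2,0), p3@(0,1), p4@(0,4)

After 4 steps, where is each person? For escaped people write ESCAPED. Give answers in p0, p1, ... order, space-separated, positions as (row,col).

Step 1: p0:(4,3)->(3,3) | p1:(3,1)->(3,2) | p2:(2,0)->(1,0) | p3:(0,1)->(1,1) | p4:(0,4)->(1,4)->EXIT
Step 2: p0:(3,3)->(3,4)->EXIT | p1:(3,2)->(3,3) | p2:(1,0)->(1,1) | p3:(1,1)->(1,2) | p4:escaped
Step 3: p0:escaped | p1:(3,3)->(3,4)->EXIT | p2:(1,1)->(1,2) | p3:(1,2)->(1,3) | p4:escaped
Step 4: p0:escaped | p1:escaped | p2:(1,2)->(1,3) | p3:(1,3)->(1,4)->EXIT | p4:escaped

ESCAPED ESCAPED (1,3) ESCAPED ESCAPED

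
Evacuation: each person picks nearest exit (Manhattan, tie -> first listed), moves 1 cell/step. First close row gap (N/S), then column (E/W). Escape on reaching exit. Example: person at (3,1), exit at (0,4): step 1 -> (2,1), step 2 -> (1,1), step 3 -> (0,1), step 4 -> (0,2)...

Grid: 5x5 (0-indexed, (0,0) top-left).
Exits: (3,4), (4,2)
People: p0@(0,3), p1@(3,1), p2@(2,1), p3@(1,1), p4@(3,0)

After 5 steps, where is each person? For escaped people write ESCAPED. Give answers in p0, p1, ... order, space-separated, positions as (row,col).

Step 1: p0:(0,3)->(1,3) | p1:(3,1)->(4,1) | p2:(2,1)->(3,1) | p3:(1,1)->(2,1) | p4:(3,0)->(4,0)
Step 2: p0:(1,3)->(2,3) | p1:(4,1)->(4,2)->EXIT | p2:(3,1)->(4,1) | p3:(2,1)->(3,1) | p4:(4,0)->(4,1)
Step 3: p0:(2,3)->(3,3) | p1:escaped | p2:(4,1)->(4,2)->EXIT | p3:(3,1)->(4,1) | p4:(4,1)->(4,2)->EXIT
Step 4: p0:(3,3)->(3,4)->EXIT | p1:escaped | p2:escaped | p3:(4,1)->(4,2)->EXIT | p4:escaped

ESCAPED ESCAPED ESCAPED ESCAPED ESCAPED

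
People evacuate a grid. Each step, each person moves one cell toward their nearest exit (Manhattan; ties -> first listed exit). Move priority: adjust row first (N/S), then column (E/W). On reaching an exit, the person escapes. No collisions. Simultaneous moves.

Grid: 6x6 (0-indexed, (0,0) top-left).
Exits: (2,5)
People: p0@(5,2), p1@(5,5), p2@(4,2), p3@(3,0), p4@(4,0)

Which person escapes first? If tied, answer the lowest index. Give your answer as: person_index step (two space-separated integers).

Step 1: p0:(5,2)->(4,2) | p1:(5,5)->(4,5) | p2:(4,2)->(3,2) | p3:(3,0)->(2,0) | p4:(4,0)->(3,0)
Step 2: p0:(4,2)->(3,2) | p1:(4,5)->(3,5) | p2:(3,2)->(2,2) | p3:(2,0)->(2,1) | p4:(3,0)->(2,0)
Step 3: p0:(3,2)->(2,2) | p1:(3,5)->(2,5)->EXIT | p2:(2,2)->(2,3) | p3:(2,1)->(2,2) | p4:(2,0)->(2,1)
Step 4: p0:(2,2)->(2,3) | p1:escaped | p2:(2,3)->(2,4) | p3:(2,2)->(2,3) | p4:(2,1)->(2,2)
Step 5: p0:(2,3)->(2,4) | p1:escaped | p2:(2,4)->(2,5)->EXIT | p3:(2,3)->(2,4) | p4:(2,2)->(2,3)
Step 6: p0:(2,4)->(2,5)->EXIT | p1:escaped | p2:escaped | p3:(2,4)->(2,5)->EXIT | p4:(2,3)->(2,4)
Step 7: p0:escaped | p1:escaped | p2:escaped | p3:escaped | p4:(2,4)->(2,5)->EXIT
Exit steps: [6, 3, 5, 6, 7]
First to escape: p1 at step 3

Answer: 1 3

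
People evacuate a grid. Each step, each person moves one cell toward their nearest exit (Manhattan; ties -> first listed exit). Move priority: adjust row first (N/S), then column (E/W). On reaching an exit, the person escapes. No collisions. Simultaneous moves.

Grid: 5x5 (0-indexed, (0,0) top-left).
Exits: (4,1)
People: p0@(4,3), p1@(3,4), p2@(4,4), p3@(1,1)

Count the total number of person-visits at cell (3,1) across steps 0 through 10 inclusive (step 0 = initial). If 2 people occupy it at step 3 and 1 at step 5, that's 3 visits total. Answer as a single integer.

Step 0: p0@(4,3) p1@(3,4) p2@(4,4) p3@(1,1) -> at (3,1): 0 [-], cum=0
Step 1: p0@(4,2) p1@(4,4) p2@(4,3) p3@(2,1) -> at (3,1): 0 [-], cum=0
Step 2: p0@ESC p1@(4,3) p2@(4,2) p3@(3,1) -> at (3,1): 1 [p3], cum=1
Step 3: p0@ESC p1@(4,2) p2@ESC p3@ESC -> at (3,1): 0 [-], cum=1
Step 4: p0@ESC p1@ESC p2@ESC p3@ESC -> at (3,1): 0 [-], cum=1
Total visits = 1

Answer: 1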